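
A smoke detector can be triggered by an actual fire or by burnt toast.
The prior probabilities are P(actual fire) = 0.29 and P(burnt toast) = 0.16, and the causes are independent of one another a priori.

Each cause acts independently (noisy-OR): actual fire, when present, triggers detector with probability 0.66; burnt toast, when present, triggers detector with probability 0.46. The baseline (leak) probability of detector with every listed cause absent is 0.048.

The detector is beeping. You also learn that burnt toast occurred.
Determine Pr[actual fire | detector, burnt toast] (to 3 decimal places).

Under noisy-OR, P(detector | causes) = 1 − (1−0.048)·∏(1−qᵢ) over the active causes.
Numerator (weight on configurations with actual fire): 0.825213×0.29 = 0.239312
Denominator P(detector | burnt toast): 0.48592×0.71 + 0.825213×0.29 = 0.584315
P(actual fire | detector, burnt toast) = 0.239312/0.584315 ≈ 0.410

Pr[actual fire | detector, burnt toast] ≈ 0.410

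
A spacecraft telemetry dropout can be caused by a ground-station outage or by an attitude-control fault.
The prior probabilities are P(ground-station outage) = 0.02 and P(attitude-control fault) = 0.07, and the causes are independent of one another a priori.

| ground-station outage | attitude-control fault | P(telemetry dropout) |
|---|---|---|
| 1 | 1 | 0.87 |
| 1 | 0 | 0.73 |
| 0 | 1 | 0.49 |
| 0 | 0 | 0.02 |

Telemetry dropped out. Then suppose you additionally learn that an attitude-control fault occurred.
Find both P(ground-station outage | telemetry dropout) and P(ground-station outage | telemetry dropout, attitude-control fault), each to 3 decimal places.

P(ground-station outage | telemetry dropout) ≈ 0.222; P(ground-station outage | telemetry dropout, attitude-control fault) ≈ 0.035

Weight on ground-station outage=true, given the evidence: 0.013578 + 0.001218 = 0.014796
Denominator P(telemetry dropout): 0.02×0.98×0.93 + 0.49×0.98×0.07 + 0.73×0.02×0.93 + 0.87×0.02×0.07 = 0.066638
P(ground-station outage | telemetry dropout) = 0.014796/0.066638 ≈ 0.222

Now condition on the additional information:
P(telemetry dropout | attitude-control fault) = 0.49×0.98 + 0.87×0.02 = 0.480200 + 0.017400 = 0.497600
Restricting to configurations with ground-station outage present: 0.87×0.02 = 0.017400.
P(ground-station outage | telemetry dropout, attitude-control fault) = 0.017400 / 0.497600 ≈ 0.035
— attitude-control fault explains away the evidence for ground-station outage.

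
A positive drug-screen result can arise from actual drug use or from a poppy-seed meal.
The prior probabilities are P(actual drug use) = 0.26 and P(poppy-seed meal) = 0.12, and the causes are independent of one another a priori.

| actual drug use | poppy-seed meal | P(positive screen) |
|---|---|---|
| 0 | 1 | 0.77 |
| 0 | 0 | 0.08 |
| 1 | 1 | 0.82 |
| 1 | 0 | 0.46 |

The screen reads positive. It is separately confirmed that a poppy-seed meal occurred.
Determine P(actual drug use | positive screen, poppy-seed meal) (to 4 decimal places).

P(positive screen | poppy-seed meal) = 0.77*0.74 + 0.82*0.26 = 0.569800 + 0.213200 = 0.783000
Of this, 0.213200 comes from 0.82*0.26 (the actual drug use=true cases).
P(actual drug use | positive screen, poppy-seed meal) = 0.213200 / 0.783000 ≈ 0.2723

P(actual drug use | positive screen, poppy-seed meal) ≈ 0.2723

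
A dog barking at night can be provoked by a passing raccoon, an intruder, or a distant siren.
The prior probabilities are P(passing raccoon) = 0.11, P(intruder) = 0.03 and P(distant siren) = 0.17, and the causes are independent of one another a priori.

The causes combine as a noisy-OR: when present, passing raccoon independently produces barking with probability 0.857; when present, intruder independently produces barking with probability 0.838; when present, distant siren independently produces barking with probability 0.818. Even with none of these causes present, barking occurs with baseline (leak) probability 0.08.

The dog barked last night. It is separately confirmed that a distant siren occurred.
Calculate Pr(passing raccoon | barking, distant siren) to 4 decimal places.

Under noisy-OR, P(barking | causes) = 1 − (1−0.08)·∏(1−qᵢ) over the active causes.
For the numerator, keep only passing raccoon=true terms: 0.104145 + 0.003287 = 0.107432
Normalizer over all consistent configurations: 0.83256·0.89·0.97 + 0.972875·0.89·0.03 + 0.976056·0.11·0.97 + 0.996121·0.11·0.03 = 0.852157
Posterior = 0.107432 / 0.852157 ≈ 0.1261

Pr(passing raccoon | barking, distant siren) ≈ 0.1261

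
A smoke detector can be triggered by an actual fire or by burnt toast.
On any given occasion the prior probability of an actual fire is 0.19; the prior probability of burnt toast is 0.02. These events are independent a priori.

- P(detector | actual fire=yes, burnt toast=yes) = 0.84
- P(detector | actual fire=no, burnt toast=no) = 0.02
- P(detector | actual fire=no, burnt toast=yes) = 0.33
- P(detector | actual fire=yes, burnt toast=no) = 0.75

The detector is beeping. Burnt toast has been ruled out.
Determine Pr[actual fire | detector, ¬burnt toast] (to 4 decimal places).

Weight on actual fire=true, given the evidence: 0.75·0.19 = 0.142500
Normalizer over all consistent configurations: 0.02·0.81 + 0.75·0.19 = 0.158700
P(actual fire | detector, ¬burnt toast) = 0.142500/0.158700 ≈ 0.8979

Pr[actual fire | detector, ¬burnt toast] ≈ 0.8979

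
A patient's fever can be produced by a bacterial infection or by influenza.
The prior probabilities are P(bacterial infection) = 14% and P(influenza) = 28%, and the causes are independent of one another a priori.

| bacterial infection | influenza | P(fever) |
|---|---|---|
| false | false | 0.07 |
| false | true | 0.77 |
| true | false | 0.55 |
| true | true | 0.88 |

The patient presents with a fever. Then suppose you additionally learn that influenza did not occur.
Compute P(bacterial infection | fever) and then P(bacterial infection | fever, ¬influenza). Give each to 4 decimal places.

P(bacterial infection | fever) ≈ 0.2822; P(bacterial infection | fever, ¬influenza) ≈ 0.5612

P(fever) = 0.07·0.86·0.72 + 0.77·0.86·0.28 + 0.55·0.14·0.72 + 0.88·0.14·0.28 = 0.043344 + 0.185416 + 0.055440 + 0.034496 = 0.318696
Restricting to configurations with bacterial infection present: 0.055440 + 0.034496 = 0.089936.
P(bacterial infection | fever) = 0.089936 / 0.318696 ≈ 0.2822

With the extra evidence:
Sum P(fever|·) weighted by the priors over both values of bacterial infection:
  P(fever | ¬influenza) = 0.07*0.86 + 0.55*0.14
        = 0.060200 + 0.077000 = 0.137200
The terms with bacterial infection present sum to 0.077000, so
  P(bacterial infection | fever, ¬influenza) = 0.077000 / 0.137200 ≈ 0.5612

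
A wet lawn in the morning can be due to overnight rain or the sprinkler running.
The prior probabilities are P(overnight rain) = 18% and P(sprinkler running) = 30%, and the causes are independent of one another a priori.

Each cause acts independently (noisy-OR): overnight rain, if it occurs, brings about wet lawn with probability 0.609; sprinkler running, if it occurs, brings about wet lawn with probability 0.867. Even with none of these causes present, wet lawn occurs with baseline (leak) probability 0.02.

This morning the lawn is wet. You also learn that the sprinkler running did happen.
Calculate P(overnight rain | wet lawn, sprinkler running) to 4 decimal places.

Under noisy-OR, P(wet lawn | causes) = 1 − (1−0.02)·∏(1−qᵢ) over the active causes.
Enumerate both values of overnight rain and weight by the priors:
  P(wet lawn | sprinkler running) = 0.86966×0.82 + 0.949037×0.18
        = 0.713121 + 0.170827 = 0.883948
Configurations with overnight rain contribute 0.170827, so
  P(overnight rain | wet lawn, sprinkler running) = 0.170827 / 0.883948 ≈ 0.1933

P(overnight rain | wet lawn, sprinkler running) ≈ 0.1933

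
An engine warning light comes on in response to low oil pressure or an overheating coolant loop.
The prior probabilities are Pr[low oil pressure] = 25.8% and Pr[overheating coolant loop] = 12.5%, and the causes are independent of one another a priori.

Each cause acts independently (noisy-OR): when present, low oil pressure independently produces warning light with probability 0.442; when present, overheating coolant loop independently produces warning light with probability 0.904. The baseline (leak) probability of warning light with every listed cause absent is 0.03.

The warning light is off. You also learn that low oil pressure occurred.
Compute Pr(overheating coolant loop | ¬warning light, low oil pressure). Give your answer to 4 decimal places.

Pr(overheating coolant loop | ¬warning light, low oil pressure) ≈ 0.0135

Under noisy-OR, P(warning light | causes) = 1 − (1−0.03)·∏(1−qᵢ) over the active causes.
By total probability over both values of overheating coolant loop:
  P(¬warning light | low oil pressure) = 0.54126×0.875 + 0.051961×0.125
        = 0.473602 + 0.006495 = 0.480097
Keeping only the overheating coolant loop-present terms gives 0.006495, so
  P(overheating coolant loop | ¬warning light, low oil pressure) = 0.006495 / 0.480097 ≈ 0.0135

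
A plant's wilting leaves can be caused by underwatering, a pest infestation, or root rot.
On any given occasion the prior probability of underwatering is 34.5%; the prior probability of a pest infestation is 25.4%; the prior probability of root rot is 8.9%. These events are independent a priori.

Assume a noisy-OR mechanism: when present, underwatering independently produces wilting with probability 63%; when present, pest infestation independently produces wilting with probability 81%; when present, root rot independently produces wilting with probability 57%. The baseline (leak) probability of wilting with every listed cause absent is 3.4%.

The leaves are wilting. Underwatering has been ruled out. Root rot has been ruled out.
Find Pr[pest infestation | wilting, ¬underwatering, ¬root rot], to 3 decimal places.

Under noisy-OR, P(wilting | causes) = 1 − (1−0.034)·∏(1−qᵢ) over the active causes.
Numerator (weight on configurations with pest infestation): 0.81646*0.254 = 0.207381
Denominator P(wilting | ¬underwatering, ¬root rot): 0.034*0.746 + 0.81646*0.254 = 0.232745
Posterior = 0.207381 / 0.232745 ≈ 0.891

Pr[pest infestation | wilting, ¬underwatering, ¬root rot] ≈ 0.891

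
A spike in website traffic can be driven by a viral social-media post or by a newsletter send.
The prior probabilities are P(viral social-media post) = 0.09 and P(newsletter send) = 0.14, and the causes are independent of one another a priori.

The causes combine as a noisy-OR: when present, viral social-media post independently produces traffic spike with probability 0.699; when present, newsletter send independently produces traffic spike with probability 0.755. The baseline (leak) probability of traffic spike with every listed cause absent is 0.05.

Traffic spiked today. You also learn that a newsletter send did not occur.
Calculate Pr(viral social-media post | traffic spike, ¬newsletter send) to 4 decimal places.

Under noisy-OR, P(traffic spike | causes) = 1 − (1−0.05)·∏(1−qᵢ) over the active causes.
For the numerator, keep only viral social-media post=true terms: 0.71405×0.09 = 0.064264
The normalizing constant is 0.05×0.91 + 0.71405×0.09 = 0.109764
Posterior = 0.064264 / 0.109764 ≈ 0.5855

Pr(viral social-media post | traffic spike, ¬newsletter send) ≈ 0.5855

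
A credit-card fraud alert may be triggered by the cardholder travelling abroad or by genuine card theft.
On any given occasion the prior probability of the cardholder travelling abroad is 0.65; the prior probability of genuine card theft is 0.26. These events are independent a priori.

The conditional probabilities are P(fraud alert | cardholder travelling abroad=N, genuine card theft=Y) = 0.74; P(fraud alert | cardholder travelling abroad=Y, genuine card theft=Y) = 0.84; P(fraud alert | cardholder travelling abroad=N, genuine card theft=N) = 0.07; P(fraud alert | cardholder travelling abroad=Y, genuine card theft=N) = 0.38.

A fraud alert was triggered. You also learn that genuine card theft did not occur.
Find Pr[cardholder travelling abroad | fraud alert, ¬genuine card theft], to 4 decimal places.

Pr[cardholder travelling abroad | fraud alert, ¬genuine card theft] ≈ 0.9098

Numerator (weight on configurations with cardholder travelling abroad): 0.38*0.65 = 0.247000
The normalizing constant is 0.07*0.35 + 0.38*0.65 = 0.271500
P(cardholder travelling abroad | fraud alert, ¬genuine card theft) = 0.247000/0.271500 ≈ 0.9098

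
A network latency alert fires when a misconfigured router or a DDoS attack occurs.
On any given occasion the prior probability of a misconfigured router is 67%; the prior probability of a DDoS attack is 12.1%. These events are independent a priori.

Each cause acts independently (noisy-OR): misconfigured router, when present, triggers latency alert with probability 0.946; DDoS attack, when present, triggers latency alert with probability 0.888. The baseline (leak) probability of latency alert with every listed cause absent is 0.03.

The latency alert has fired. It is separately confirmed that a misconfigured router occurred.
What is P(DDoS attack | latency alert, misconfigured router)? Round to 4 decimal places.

P(DDoS attack | latency alert, misconfigured router) ≈ 0.1262

Under noisy-OR, P(latency alert | causes) = 1 − (1−0.03)·∏(1−qᵢ) over the active causes.
Numerator (weight on configurations with DDoS attack): 0.994133*0.121 = 0.120290
Normalizer over all consistent configurations: 0.94762*0.879 + 0.994133*0.121 = 0.953248
Posterior = 0.120290 / 0.953248 ≈ 0.1262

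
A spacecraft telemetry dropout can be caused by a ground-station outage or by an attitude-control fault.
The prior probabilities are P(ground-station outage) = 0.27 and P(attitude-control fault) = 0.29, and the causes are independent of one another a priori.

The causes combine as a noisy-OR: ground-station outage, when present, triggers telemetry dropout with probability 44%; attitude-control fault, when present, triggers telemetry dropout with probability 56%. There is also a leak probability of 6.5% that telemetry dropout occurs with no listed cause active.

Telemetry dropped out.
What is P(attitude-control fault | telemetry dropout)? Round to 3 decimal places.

Under noisy-OR, P(telemetry dropout | causes) = 1 − (1−0.065)·∏(1−qᵢ) over the active causes.
P(telemetry dropout) = 0.065·0.73·0.71 + 0.5886·0.73·0.29 + 0.4764·0.27·0.71 + 0.769616·0.27·0.29 = 0.033689 + 0.124607 + 0.091326 + 0.060261 = 0.309883
Restricting to configurations with attitude-control fault present: 0.124607 + 0.060261 = 0.184868.
Hence the posterior is 0.184868/0.309883 ≈ 0.597.

P(attitude-control fault | telemetry dropout) ≈ 0.597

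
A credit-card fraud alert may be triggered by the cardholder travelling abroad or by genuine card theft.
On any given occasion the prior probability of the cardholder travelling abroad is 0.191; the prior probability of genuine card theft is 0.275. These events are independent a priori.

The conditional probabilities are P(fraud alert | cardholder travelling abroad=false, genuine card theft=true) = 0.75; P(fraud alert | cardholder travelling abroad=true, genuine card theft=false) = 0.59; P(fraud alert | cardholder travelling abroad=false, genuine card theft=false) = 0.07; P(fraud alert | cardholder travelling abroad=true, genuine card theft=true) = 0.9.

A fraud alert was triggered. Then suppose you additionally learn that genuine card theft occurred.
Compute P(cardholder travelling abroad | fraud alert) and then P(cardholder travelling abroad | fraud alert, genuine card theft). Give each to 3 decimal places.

Numerator (weight on configurations with cardholder travelling abroad): 0.081700 + 0.047273 = 0.128973
The normalizing constant is 0.07×0.809×0.725 + 0.75×0.809×0.275 + 0.59×0.191×0.725 + 0.9×0.191×0.275 = 0.336886
P(cardholder travelling abroad | fraud alert) = 0.128973/0.336886 ≈ 0.383

Now condition on the additional information:
Enumerate both values of cardholder travelling abroad and weight by the priors:
  P(fraud alert | genuine card theft) = 0.75·0.809 + 0.9·0.191
        = 0.606750 + 0.171900 = 0.778650
Keeping only the cardholder travelling abroad-present terms gives 0.171900, so
  P(cardholder travelling abroad | fraud alert, genuine card theft) = 0.171900 / 0.778650 ≈ 0.221
Conditioning on genuine card theft lowers the posterior on cardholder travelling abroad: the classic explaining-away effect in a common-effect structure.

P(cardholder travelling abroad | fraud alert) ≈ 0.383; P(cardholder travelling abroad | fraud alert, genuine card theft) ≈ 0.221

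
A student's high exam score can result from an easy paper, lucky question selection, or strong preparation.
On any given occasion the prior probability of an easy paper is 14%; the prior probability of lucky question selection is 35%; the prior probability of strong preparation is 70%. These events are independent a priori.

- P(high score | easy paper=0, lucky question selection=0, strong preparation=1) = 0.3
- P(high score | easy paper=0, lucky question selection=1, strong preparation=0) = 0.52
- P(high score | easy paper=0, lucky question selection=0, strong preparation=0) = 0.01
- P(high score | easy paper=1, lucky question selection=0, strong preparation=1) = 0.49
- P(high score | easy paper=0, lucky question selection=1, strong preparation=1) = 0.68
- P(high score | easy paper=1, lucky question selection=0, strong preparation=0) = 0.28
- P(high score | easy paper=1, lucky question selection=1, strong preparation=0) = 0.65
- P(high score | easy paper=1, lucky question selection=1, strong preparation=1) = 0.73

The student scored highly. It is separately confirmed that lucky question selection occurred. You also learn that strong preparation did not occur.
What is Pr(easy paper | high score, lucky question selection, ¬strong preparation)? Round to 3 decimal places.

For the numerator, keep only easy paper=true terms: 0.65×0.14 = 0.091000
Normalizer over all consistent configurations: 0.52×0.86 + 0.65×0.14 = 0.538200
P(easy paper | high score, lucky question selection, ¬strong preparation) = 0.091000/0.538200 ≈ 0.169

Pr(easy paper | high score, lucky question selection, ¬strong preparation) ≈ 0.169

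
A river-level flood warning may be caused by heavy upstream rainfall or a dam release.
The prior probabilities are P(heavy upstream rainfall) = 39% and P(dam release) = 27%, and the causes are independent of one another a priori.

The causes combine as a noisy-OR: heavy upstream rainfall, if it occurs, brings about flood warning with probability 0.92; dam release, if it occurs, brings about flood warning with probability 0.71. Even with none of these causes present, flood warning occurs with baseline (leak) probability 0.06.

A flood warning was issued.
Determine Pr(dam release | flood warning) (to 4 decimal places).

Pr(dam release | flood warning) ≈ 0.4345

Under noisy-OR, P(flood warning | causes) = 1 − (1−0.06)·∏(1−qᵢ) over the active causes.
Numerator (weight on configurations with dam release): 0.119803 + 0.103004 = 0.222807
Normalizer over all consistent configurations: 0.06·0.61·0.73 + 0.7274·0.61·0.27 + 0.9248·0.39·0.73 + 0.978192·0.39·0.27 = 0.512816
P(dam release | flood warning) = 0.222807/0.512816 ≈ 0.4345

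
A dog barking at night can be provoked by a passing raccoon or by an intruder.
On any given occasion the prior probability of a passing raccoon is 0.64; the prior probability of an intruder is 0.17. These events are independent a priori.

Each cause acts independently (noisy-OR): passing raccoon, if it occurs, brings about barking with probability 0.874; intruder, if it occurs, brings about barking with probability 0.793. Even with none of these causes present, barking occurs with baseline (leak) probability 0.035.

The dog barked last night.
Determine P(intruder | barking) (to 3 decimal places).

P(intruder | barking) ≈ 0.245

Under noisy-OR, P(barking | causes) = 1 − (1−0.035)·∏(1−qᵢ) over the active causes.
P(barking) = 0.035·0.36·0.83 + 0.800245·0.36·0.17 + 0.87841·0.64·0.83 + 0.974831·0.64·0.17 = 0.010458 + 0.048975 + 0.466611 + 0.106062 = 0.632106
Restricting to configurations with intruder present: 0.048975 + 0.106062 = 0.155037.
So P(intruder | barking) = 0.155037/0.632106 ≈ 0.245.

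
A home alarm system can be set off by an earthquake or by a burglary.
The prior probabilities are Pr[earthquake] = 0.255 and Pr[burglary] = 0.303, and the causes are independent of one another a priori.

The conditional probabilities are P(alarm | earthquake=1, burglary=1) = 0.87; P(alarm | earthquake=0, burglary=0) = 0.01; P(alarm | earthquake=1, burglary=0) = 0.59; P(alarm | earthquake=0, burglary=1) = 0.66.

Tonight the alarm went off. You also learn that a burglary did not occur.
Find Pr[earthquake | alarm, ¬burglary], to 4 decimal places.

Pr[earthquake | alarm, ¬burglary] ≈ 0.9528

P(alarm | ¬burglary) = 0.01·0.745 + 0.59·0.255 = 0.007450 + 0.150450 = 0.157900
Restricting to configurations with earthquake present: 0.59·0.255 = 0.150450.
P(earthquake | alarm, ¬burglary) = 0.150450 / 0.157900 ≈ 0.9528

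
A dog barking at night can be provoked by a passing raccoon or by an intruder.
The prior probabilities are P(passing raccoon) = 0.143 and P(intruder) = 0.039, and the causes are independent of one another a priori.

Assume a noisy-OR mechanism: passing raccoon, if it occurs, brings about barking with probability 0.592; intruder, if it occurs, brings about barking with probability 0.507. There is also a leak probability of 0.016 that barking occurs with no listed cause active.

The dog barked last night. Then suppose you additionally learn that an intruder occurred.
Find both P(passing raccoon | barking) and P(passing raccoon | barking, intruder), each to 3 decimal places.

P(passing raccoon | barking) ≈ 0.741; P(passing raccoon | barking, intruder) ≈ 0.206

Under noisy-OR, P(barking | causes) = 1 − (1−0.016)·∏(1−qᵢ) over the active causes.
Enumerate the 4 (passing raccoon, intruder) configurations and weight by the priors:
  P(barking) = 0.016*0.857*0.961 + 0.514888*0.857*0.039 + 0.598528*0.143*0.961 + 0.802074*0.143*0.039
        = 0.013177 + 0.017209 + 0.082252 + 0.004473 = 0.117111
Keeping only the passing raccoon-present terms gives 0.086725, so
  P(passing raccoon | barking) = 0.086725 / 0.117111 ≈ 0.741

Now also conditioning on intruder=true:
P(barking | intruder) = 0.514888·0.857 + 0.802074·0.143 = 0.441259 + 0.114697 = 0.555956
Of this, 0.114697 comes from 0.802074·0.143 (the passing raccoon=true cases).
Hence the posterior is 0.114697/0.555956 ≈ 0.206.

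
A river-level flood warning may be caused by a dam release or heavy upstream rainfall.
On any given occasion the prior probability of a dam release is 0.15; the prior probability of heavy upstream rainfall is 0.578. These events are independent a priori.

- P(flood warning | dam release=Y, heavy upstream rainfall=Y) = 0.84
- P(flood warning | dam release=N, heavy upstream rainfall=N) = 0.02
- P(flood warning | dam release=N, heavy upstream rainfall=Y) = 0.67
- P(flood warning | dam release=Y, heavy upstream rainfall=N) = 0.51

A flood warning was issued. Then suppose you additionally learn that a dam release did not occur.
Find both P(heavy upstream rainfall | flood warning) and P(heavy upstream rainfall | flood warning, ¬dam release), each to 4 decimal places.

P(flood warning) = 0.02×0.85×0.422 + 0.67×0.85×0.578 + 0.51×0.15×0.422 + 0.84×0.15×0.578 = 0.007174 + 0.329171 + 0.032283 + 0.072828 = 0.441456
Of this, 0.401999 comes from 0.329171 + 0.072828 (the heavy upstream rainfall=true cases).
Hence the posterior is 0.401999/0.441456 ≈ 0.9106.

With the extra evidence:
P(flood warning | ¬dam release) = 0.02*0.422 + 0.67*0.578 = 0.008440 + 0.387260 = 0.395700
Restricting to configurations with heavy upstream rainfall present: 0.67*0.578 = 0.387260.
Hence the posterior is 0.387260/0.395700 ≈ 0.9787.
Ruling out dam release raises the posterior on heavy upstream rainfall — the flip side of explaining away.

P(heavy upstream rainfall | flood warning) ≈ 0.9106; P(heavy upstream rainfall | flood warning, ¬dam release) ≈ 0.9787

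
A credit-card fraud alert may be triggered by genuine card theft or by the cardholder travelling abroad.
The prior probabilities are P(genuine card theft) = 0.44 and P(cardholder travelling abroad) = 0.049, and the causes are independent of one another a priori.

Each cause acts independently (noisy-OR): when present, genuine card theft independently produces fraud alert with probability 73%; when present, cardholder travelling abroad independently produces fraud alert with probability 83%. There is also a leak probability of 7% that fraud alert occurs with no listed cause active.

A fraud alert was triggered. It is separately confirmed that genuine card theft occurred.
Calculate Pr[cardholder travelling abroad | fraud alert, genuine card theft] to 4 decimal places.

Under noisy-OR, P(fraud alert | causes) = 1 − (1−0.07)·∏(1−qᵢ) over the active causes.
By total probability over both values of cardholder travelling abroad:
  P(fraud alert | genuine card theft) = 0.7489×0.951 + 0.957313×0.049
        = 0.712204 + 0.046908 = 0.759112
Configurations with cardholder travelling abroad contribute 0.046908, so
  P(cardholder travelling abroad | fraud alert, genuine card theft) = 0.046908 / 0.759112 ≈ 0.0618

Pr[cardholder travelling abroad | fraud alert, genuine card theft] ≈ 0.0618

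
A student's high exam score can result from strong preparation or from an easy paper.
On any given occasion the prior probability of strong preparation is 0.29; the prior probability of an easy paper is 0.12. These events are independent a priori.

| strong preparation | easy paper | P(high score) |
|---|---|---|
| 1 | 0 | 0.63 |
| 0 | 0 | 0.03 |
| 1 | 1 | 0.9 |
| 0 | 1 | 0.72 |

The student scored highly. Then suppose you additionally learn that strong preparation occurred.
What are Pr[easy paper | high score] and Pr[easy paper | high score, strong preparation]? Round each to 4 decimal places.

Enumerate the 4 (strong preparation, easy paper) configurations and weight by the priors:
  P(high score) = 0.03·0.71·0.88 + 0.72·0.71·0.12 + 0.63·0.29·0.88 + 0.9·0.29·0.12
        = 0.018744 + 0.061344 + 0.160776 + 0.031320 = 0.272184
Keeping only the easy paper-present terms gives 0.092664, so
  P(easy paper | high score) = 0.092664 / 0.272184 ≈ 0.3404

Now also conditioning on strong preparation=true:
Weight on easy paper=true, given the evidence: 0.9·0.12 = 0.108000
Normalizer over all consistent configurations: 0.63·0.88 + 0.9·0.12 = 0.662400
Posterior = 0.108000 / 0.662400 ≈ 0.1630

Pr[easy paper | high score] ≈ 0.3404; Pr[easy paper | high score, strong preparation] ≈ 0.1630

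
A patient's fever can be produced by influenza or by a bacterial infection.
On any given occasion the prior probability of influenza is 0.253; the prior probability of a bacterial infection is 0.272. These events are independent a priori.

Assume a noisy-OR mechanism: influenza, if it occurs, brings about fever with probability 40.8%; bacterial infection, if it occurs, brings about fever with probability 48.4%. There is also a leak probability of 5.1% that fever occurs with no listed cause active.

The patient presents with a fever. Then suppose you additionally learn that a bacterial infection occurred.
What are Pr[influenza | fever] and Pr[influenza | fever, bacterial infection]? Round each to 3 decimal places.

Pr[influenza | fever] ≈ 0.496; Pr[influenza | fever, bacterial infection] ≈ 0.320

Under noisy-OR, P(fever | causes) = 1 − (1−0.051)·∏(1−qᵢ) over the active causes.
P(fever) = 0.051×0.747×0.728 + 0.510316×0.747×0.272 + 0.438192×0.253×0.728 + 0.710107×0.253×0.272 = 0.027735 + 0.103688 + 0.080708 + 0.048867 = 0.260998
The influenza-present share is 0.080708 + 0.048867 = 0.129575.
P(influenza | fever) = 0.129575 / 0.260998 ≈ 0.496

Now condition on the additional information:
P(fever | bacterial infection) = 0.510316×0.747 + 0.710107×0.253 = 0.381206 + 0.179657 = 0.560863
Restricting to configurations with influenza present: 0.710107×0.253 = 0.179657.
P(influenza | fever, bacterial infection) = 0.179657 / 0.560863 ≈ 0.320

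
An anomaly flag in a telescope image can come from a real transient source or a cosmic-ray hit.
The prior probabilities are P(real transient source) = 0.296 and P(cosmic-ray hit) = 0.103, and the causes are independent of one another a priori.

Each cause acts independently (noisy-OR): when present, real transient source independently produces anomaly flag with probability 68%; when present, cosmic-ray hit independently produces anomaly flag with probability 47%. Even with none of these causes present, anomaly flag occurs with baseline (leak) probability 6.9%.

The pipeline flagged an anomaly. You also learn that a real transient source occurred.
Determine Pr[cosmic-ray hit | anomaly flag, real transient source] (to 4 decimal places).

Under noisy-OR, P(anomaly flag | causes) = 1 − (1−0.069)·∏(1−qᵢ) over the active causes.
Weight on cosmic-ray hit=true, given the evidence: 0.842102×0.103 = 0.086737
The normalizing constant is 0.70208×0.897 + 0.842102×0.103 = 0.716503
Posterior = 0.086737 / 0.716503 ≈ 0.1211

Pr[cosmic-ray hit | anomaly flag, real transient source] ≈ 0.1211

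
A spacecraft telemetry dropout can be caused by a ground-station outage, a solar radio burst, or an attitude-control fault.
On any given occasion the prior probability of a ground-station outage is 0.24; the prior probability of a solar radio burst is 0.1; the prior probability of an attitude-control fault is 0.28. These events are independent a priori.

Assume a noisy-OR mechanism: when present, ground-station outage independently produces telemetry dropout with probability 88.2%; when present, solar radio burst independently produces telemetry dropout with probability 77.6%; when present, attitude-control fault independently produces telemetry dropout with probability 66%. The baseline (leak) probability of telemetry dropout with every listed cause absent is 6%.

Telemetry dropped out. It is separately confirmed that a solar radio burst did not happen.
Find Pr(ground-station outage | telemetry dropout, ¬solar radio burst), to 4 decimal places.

Pr(ground-station outage | telemetry dropout, ¬solar radio burst) ≈ 0.5514

Under noisy-OR, P(telemetry dropout | causes) = 1 − (1−0.06)·∏(1−qᵢ) over the active causes.
For the numerator, keep only ground-station outage=true terms: 0.153633 + 0.064666 = 0.218299
The normalizing constant is 0.06·0.76·0.72 + 0.6804·0.76·0.28 + 0.88908·0.24·0.72 + 0.962287·0.24·0.28 = 0.395920
P(ground-station outage | telemetry dropout, ¬solar radio burst) = 0.218299/0.395920 ≈ 0.5514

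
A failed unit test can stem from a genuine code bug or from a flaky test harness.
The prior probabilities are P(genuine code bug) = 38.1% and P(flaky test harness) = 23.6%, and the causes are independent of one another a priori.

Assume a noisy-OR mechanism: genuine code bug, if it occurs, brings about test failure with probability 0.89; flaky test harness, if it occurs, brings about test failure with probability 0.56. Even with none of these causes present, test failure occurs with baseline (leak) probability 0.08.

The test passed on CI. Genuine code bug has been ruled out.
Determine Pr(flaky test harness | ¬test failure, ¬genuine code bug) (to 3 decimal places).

Pr(flaky test harness | ¬test failure, ¬genuine code bug) ≈ 0.120

Under noisy-OR, P(test failure | causes) = 1 − (1−0.08)·∏(1−qᵢ) over the active causes.
Sum P(¬test failure|·) weighted by the priors over both values of flaky test harness:
  P(¬test failure | ¬genuine code bug) = 0.92×0.764 + 0.4048×0.236
        = 0.702880 + 0.095533 = 0.798413
Keeping only the flaky test harness-present terms gives 0.095533, so
  P(flaky test harness | ¬test failure, ¬genuine code bug) = 0.095533 / 0.798413 ≈ 0.120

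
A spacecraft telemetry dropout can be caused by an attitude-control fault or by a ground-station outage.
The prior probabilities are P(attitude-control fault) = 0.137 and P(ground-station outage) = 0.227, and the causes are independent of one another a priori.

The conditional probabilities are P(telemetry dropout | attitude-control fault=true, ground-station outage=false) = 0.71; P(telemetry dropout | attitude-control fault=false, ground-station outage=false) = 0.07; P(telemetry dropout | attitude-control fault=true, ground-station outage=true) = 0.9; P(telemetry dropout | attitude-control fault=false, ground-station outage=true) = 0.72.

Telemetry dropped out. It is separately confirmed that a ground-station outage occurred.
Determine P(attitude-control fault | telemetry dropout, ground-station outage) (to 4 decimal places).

P(attitude-control fault | telemetry dropout, ground-station outage) ≈ 0.1656

Weight on attitude-control fault=true, given the evidence: 0.9*0.137 = 0.123300
Denominator P(telemetry dropout | ground-station outage): 0.72*0.863 + 0.9*0.137 = 0.744660
Posterior = 0.123300 / 0.744660 ≈ 0.1656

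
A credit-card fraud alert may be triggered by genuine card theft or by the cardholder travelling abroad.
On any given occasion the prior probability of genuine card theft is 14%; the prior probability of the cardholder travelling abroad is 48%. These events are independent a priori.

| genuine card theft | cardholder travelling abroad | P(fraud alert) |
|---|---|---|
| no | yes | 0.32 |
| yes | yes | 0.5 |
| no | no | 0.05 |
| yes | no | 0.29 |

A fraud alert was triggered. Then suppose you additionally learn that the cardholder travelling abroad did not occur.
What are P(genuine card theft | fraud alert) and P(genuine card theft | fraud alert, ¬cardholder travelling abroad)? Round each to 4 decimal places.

Weight on genuine card theft=true, given the evidence: 0.021112 + 0.033600 = 0.054712
Normalizer over all consistent configurations: 0.05×0.86×0.52 + 0.32×0.86×0.48 + 0.29×0.14×0.52 + 0.5×0.14×0.48 = 0.209168
P(genuine card theft | fraud alert) = 0.054712/0.209168 ≈ 0.2616

Now also conditioning on cardholder travelling abroad≠true:
For the numerator, keep only genuine card theft=true terms: 0.29·0.14 = 0.040600
Normalizer over all consistent configurations: 0.05·0.86 + 0.29·0.14 = 0.083600
Posterior = 0.040600 / 0.083600 ≈ 0.4856
With cardholder travelling abroad excluded, genuine card theft must carry more of the explanatory weight for the fraud alert.

P(genuine card theft | fraud alert) ≈ 0.2616; P(genuine card theft | fraud alert, ¬cardholder travelling abroad) ≈ 0.4856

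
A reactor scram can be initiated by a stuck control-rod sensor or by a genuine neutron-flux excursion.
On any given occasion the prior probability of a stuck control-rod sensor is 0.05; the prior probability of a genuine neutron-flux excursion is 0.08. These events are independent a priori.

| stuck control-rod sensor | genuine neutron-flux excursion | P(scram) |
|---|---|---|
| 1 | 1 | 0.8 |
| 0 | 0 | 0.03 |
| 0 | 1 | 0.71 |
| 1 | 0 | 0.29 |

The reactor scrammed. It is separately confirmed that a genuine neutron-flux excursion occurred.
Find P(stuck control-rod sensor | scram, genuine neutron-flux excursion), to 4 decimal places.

P(stuck control-rod sensor | scram, genuine neutron-flux excursion) ≈ 0.0560

For the numerator, keep only stuck control-rod sensor=true terms: 0.8×0.05 = 0.040000
Denominator P(scram | genuine neutron-flux excursion): 0.71×0.95 + 0.8×0.05 = 0.714500
Posterior = 0.040000 / 0.714500 ≈ 0.0560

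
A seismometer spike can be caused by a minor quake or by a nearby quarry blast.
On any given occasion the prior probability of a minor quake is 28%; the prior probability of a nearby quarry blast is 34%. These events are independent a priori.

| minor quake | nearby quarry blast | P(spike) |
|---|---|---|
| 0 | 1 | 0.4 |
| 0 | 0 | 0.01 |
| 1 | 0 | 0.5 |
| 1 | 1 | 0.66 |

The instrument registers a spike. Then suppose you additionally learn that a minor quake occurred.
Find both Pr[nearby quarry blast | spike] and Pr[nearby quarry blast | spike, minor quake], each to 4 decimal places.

Sum P(spike|·) weighted by the priors over the 4 (minor quake, nearby quarry blast) configurations:
  P(spike) = 0.01*0.72*0.66 + 0.4*0.72*0.34 + 0.5*0.28*0.66 + 0.66*0.28*0.34
        = 0.004752 + 0.097920 + 0.092400 + 0.062832 = 0.257904
Keeping only the nearby quarry blast-present terms gives 0.160752, so
  P(nearby quarry blast | spike) = 0.160752 / 0.257904 ≈ 0.6233

With the extra evidence:
P(spike | minor quake) = 0.5×0.66 + 0.66×0.34 = 0.330000 + 0.224400 = 0.554400
Restricting to configurations with nearby quarry blast present: 0.66×0.34 = 0.224400.
P(nearby quarry blast | spike, minor quake) = 0.224400 / 0.554400 ≈ 0.4048

Pr[nearby quarry blast | spike] ≈ 0.6233; Pr[nearby quarry blast | spike, minor quake] ≈ 0.4048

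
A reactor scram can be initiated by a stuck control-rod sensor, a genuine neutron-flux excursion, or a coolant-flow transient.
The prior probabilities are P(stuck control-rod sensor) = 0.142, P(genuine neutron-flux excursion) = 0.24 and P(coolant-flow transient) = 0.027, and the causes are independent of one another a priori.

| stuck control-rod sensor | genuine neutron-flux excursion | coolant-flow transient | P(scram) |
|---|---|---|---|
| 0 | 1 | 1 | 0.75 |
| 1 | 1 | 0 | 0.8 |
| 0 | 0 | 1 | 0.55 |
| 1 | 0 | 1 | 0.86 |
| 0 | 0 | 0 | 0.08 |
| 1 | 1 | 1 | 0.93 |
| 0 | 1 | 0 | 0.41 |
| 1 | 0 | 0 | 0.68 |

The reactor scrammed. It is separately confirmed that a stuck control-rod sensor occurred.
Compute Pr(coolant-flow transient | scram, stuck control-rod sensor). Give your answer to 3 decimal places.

P(scram | stuck control-rod sensor) = 0.68·0.76·0.973 + 0.86·0.76·0.027 + 0.8·0.24·0.973 + 0.93·0.24·0.027 = 0.502846 + 0.017647 + 0.186816 + 0.006026 = 0.713335
Of this, 0.023673 comes from 0.017647 + 0.006026 (the coolant-flow transient=true cases).
P(coolant-flow transient | scram, stuck control-rod sensor) = 0.023673 / 0.713335 ≈ 0.033

Pr(coolant-flow transient | scram, stuck control-rod sensor) ≈ 0.033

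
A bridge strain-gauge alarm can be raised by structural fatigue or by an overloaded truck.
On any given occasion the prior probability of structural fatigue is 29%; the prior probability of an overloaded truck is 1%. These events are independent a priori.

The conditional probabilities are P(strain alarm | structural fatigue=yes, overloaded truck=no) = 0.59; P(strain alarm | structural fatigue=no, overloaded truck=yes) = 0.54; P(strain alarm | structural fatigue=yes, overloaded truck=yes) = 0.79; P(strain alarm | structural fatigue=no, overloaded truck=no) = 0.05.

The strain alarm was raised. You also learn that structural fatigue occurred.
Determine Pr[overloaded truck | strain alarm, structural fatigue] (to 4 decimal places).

Pr[overloaded truck | strain alarm, structural fatigue] ≈ 0.0133

P(strain alarm | structural fatigue) = 0.59*0.99 + 0.79*0.01 = 0.584100 + 0.007900 = 0.592000
Of this, 0.007900 comes from 0.79*0.01 (the overloaded truck=true cases).
P(overloaded truck | strain alarm, structural fatigue) = 0.007900 / 0.592000 ≈ 0.0133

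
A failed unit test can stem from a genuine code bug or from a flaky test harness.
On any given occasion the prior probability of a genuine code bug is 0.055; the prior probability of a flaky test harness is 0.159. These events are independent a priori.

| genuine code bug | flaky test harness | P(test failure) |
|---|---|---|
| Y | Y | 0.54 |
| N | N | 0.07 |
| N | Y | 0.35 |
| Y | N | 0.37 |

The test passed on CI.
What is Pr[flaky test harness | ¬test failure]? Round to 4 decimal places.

By total probability over the 4 (genuine code bug, flaky test harness) configurations:
  P(¬test failure) = 0.93*0.945*0.841 + 0.65*0.945*0.159 + 0.63*0.055*0.841 + 0.46*0.055*0.159
        = 0.739113 + 0.097666 + 0.029141 + 0.004023 = 0.869943
Configurations with flaky test harness contribute 0.101689, so
  P(flaky test harness | ¬test failure) = 0.101689 / 0.869943 ≈ 0.1169

Pr[flaky test harness | ¬test failure] ≈ 0.1169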